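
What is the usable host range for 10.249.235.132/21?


Network: 10.249.232.0
Broadcast: 10.249.239.255
First usable = network + 1
Last usable = broadcast - 1
Range: 10.249.232.1 to 10.249.239.254


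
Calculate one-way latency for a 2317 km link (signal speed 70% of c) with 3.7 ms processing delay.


Speed = 0.7 * 3e5 km/s = 210000 km/s
Propagation delay = 2317 / 210000 = 0.011 s = 11.0333 ms
Processing delay = 3.7 ms
Total one-way latency = 14.7333 ms


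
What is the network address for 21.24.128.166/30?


IP:   00010101.00011000.10000000.10100110
Mask: 11111111.11111111.11111111.11111100
AND operation:
Net:  00010101.00011000.10000000.10100100
Network: 21.24.128.164/30


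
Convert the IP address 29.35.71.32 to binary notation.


29 = 00011101
35 = 00100011
71 = 01000111
32 = 00100000
Binary: 00011101.00100011.01000111.00100000


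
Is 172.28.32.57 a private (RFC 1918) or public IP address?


RFC 1918 private ranges:
  10.0.0.0/8 (10.0.0.0 - 10.255.255.255)
  172.16.0.0/12 (172.16.0.0 - 172.31.255.255)
  192.168.0.0/16 (192.168.0.0 - 192.168.255.255)
Private (in 172.16.0.0/12)


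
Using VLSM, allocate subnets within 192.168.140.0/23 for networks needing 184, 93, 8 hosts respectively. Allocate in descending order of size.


184 hosts -> /24 (254 usable): 192.168.140.0/24
93 hosts -> /25 (126 usable): 192.168.141.0/25
8 hosts -> /28 (14 usable): 192.168.141.128/28
Allocation: 192.168.140.0/24 (184 hosts, 254 usable); 192.168.141.0/25 (93 hosts, 126 usable); 192.168.141.128/28 (8 hosts, 14 usable)


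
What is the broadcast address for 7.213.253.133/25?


Network: 7.213.253.128/25
Host bits = 7
Set all host bits to 1:
Broadcast: 7.213.253.255


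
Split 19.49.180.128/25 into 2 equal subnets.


New prefix = 25 + 1 = 26
Each subnet has 64 addresses
  19.49.180.128/26
  19.49.180.192/26
Subnets: 19.49.180.128/26, 19.49.180.192/26


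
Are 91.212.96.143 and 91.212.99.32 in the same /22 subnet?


Mask: 255.255.252.0
91.212.96.143 AND mask = 91.212.96.0
91.212.99.32 AND mask = 91.212.96.0
Yes, same subnet (91.212.96.0)


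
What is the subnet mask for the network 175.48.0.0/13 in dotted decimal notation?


/13 means 13 network bits, 19 host bits
Binary: 11111111111110000000000000000000
Mask: 255.248.0.0


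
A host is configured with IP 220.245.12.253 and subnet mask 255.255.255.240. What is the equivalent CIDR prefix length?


Binary: 11111111.11111111.11111111.11110000
Count leading 1s
Prefix: /28


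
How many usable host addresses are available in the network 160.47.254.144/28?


Host bits = 32 - 28 = 4
Total addresses = 2^4 = 16
Usable = total - 2 (network and broadcast)
Usable hosts: 14


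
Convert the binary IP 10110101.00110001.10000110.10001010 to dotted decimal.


10110101 = 181
00110001 = 49
10000110 = 134
10001010 = 138
IP: 181.49.134.138


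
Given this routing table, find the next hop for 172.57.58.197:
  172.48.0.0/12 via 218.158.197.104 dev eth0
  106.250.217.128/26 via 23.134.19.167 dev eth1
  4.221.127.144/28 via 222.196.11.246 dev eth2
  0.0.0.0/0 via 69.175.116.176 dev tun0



Longest prefix match for 172.57.58.197:
  /12 172.48.0.0: MATCH
  /26 106.250.217.128: no
  /28 4.221.127.144: no
  /0 0.0.0.0: MATCH
Selected: next-hop 218.158.197.104 via eth0 (matched /12)


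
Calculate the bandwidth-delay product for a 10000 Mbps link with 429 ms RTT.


BDP = bandwidth * RTT
= 10000 Mbps * 429 ms
= 10000 * 1e6 * 429 / 1000 bits
= 4290000000 bits
= 536250000 bytes
= 523681.6406 KB
BDP = 4290000000 bits (536250000 bytes)


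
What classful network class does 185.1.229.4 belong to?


First octet: 185
Binary: 10111001
10xxxxxx -> Class B (128-191)
Class B, default mask 255.255.0.0 (/16)


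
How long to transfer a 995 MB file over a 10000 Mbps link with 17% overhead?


Effective throughput = 10000 * (1 - 17/100) = 8300 Mbps
File size in Mb = 995 * 8 = 7960 Mb
Time = 7960 / 8300
Time = 0.959 seconds


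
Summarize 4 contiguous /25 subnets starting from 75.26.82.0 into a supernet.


Original prefix: /25
Number of subnets: 4 = 2^2
New prefix = 25 - 2 = 23
Supernet: 75.26.82.0/23


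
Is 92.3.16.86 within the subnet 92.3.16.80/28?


Subnet network: 92.3.16.80
Test IP AND mask: 92.3.16.80
Yes, 92.3.16.86 is in 92.3.16.80/28


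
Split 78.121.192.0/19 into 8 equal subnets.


New prefix = 19 + 3 = 22
Each subnet has 1024 addresses
  78.121.192.0/22
  78.121.196.0/22
  78.121.200.0/22
  78.121.204.0/22
  78.121.208.0/22
  78.121.212.0/22
  78.121.216.0/22
  78.121.220.0/22
Subnets: 78.121.192.0/22, 78.121.196.0/22, 78.121.200.0/22, 78.121.204.0/22, 78.121.208.0/22, 78.121.212.0/22, 78.121.216.0/22, 78.121.220.0/22


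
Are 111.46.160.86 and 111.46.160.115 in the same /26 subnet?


Mask: 255.255.255.192
111.46.160.86 AND mask = 111.46.160.64
111.46.160.115 AND mask = 111.46.160.64
Yes, same subnet (111.46.160.64)


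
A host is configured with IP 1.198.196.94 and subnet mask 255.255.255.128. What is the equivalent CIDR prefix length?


Binary: 11111111.11111111.11111111.10000000
Count leading 1s
Prefix: /25


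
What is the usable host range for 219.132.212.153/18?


Network: 219.132.192.0
Broadcast: 219.132.255.255
First usable = network + 1
Last usable = broadcast - 1
Range: 219.132.192.1 to 219.132.255.254


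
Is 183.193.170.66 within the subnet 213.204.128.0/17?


Subnet network: 213.204.128.0
Test IP AND mask: 183.193.128.0
No, 183.193.170.66 is not in 213.204.128.0/17


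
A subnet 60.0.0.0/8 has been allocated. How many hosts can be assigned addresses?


Host bits = 32 - 8 = 24
Total addresses = 2^24 = 16777216
Usable = total - 2 (network and broadcast)
Usable hosts: 16777214


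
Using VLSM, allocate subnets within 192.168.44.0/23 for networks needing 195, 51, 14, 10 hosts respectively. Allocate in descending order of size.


195 hosts -> /24 (254 usable): 192.168.44.0/24
51 hosts -> /26 (62 usable): 192.168.45.0/26
14 hosts -> /28 (14 usable): 192.168.45.64/28
10 hosts -> /28 (14 usable): 192.168.45.80/28
Allocation: 192.168.44.0/24 (195 hosts, 254 usable); 192.168.45.0/26 (51 hosts, 62 usable); 192.168.45.64/28 (14 hosts, 14 usable); 192.168.45.80/28 (10 hosts, 14 usable)


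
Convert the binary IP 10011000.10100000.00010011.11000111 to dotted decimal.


10011000 = 152
10100000 = 160
00010011 = 19
11000111 = 199
IP: 152.160.19.199


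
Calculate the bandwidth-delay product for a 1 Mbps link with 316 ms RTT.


BDP = bandwidth * RTT
= 1 Mbps * 316 ms
= 1 * 1e6 * 316 / 1000 bits
= 316000 bits
= 39500 bytes
= 38.5742 KB
BDP = 316000 bits (39500 bytes)


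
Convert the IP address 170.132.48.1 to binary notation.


170 = 10101010
132 = 10000100
48 = 00110000
1 = 00000001
Binary: 10101010.10000100.00110000.00000001


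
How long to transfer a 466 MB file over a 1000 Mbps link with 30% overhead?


Effective throughput = 1000 * (1 - 30/100) = 700 Mbps
File size in Mb = 466 * 8 = 3728 Mb
Time = 3728 / 700
Time = 5.3257 seconds


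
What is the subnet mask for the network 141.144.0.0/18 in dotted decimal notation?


/18 means 18 network bits, 14 host bits
Binary: 11111111111111111100000000000000
Mask: 255.255.192.0


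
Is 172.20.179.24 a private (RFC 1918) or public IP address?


RFC 1918 private ranges:
  10.0.0.0/8 (10.0.0.0 - 10.255.255.255)
  172.16.0.0/12 (172.16.0.0 - 172.31.255.255)
  192.168.0.0/16 (192.168.0.0 - 192.168.255.255)
Private (in 172.16.0.0/12)


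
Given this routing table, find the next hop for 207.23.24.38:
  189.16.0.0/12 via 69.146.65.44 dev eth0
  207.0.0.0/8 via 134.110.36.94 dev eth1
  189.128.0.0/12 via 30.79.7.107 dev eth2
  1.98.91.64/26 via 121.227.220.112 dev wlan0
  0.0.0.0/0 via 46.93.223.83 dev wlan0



Longest prefix match for 207.23.24.38:
  /12 189.16.0.0: no
  /8 207.0.0.0: MATCH
  /12 189.128.0.0: no
  /26 1.98.91.64: no
  /0 0.0.0.0: MATCH
Selected: next-hop 134.110.36.94 via eth1 (matched /8)


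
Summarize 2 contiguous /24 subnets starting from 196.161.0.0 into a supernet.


Original prefix: /24
Number of subnets: 2 = 2^1
New prefix = 24 - 1 = 23
Supernet: 196.161.0.0/23


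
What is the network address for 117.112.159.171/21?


IP:   01110101.01110000.10011111.10101011
Mask: 11111111.11111111.11111000.00000000
AND operation:
Net:  01110101.01110000.10011000.00000000
Network: 117.112.152.0/21


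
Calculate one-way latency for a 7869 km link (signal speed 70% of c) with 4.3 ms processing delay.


Speed = 0.7 * 3e5 km/s = 210000 km/s
Propagation delay = 7869 / 210000 = 0.0375 s = 37.4714 ms
Processing delay = 4.3 ms
Total one-way latency = 41.7714 ms


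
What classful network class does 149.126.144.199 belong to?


First octet: 149
Binary: 10010101
10xxxxxx -> Class B (128-191)
Class B, default mask 255.255.0.0 (/16)


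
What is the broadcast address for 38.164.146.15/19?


Network: 38.164.128.0/19
Host bits = 13
Set all host bits to 1:
Broadcast: 38.164.159.255


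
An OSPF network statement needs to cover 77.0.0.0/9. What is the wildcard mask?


Subnet mask: 255.128.0.0
Wildcard = 255.255.255.255 - subnet mask
255 - 255 = 0
255 - 128 = 127
255 - 0 = 255
255 - 0 = 255
Wildcard: 0.127.255.255


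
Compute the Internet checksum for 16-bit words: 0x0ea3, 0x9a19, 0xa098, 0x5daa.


Sum all words (with carry folding):
+ 0x0ea3 = 0x0ea3
+ 0x9a19 = 0xa8bc
+ 0xa098 = 0x4955
+ 0x5daa = 0xa6ff
One's complement: ~0xa6ff
Checksum = 0x5900


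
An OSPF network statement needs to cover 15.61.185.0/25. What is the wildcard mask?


Subnet mask: 255.255.255.128
Wildcard = 255.255.255.255 - subnet mask
255 - 255 = 0
255 - 255 = 0
255 - 255 = 0
255 - 128 = 127
Wildcard: 0.0.0.127


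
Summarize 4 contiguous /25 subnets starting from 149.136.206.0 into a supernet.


Original prefix: /25
Number of subnets: 4 = 2^2
New prefix = 25 - 2 = 23
Supernet: 149.136.206.0/23


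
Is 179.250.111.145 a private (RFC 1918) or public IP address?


RFC 1918 private ranges:
  10.0.0.0/8 (10.0.0.0 - 10.255.255.255)
  172.16.0.0/12 (172.16.0.0 - 172.31.255.255)
  192.168.0.0/16 (192.168.0.0 - 192.168.255.255)
Public (not in any RFC 1918 range)


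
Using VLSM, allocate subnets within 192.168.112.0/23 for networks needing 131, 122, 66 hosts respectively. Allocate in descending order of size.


131 hosts -> /24 (254 usable): 192.168.112.0/24
122 hosts -> /25 (126 usable): 192.168.113.0/25
66 hosts -> /25 (126 usable): 192.168.113.128/25
Allocation: 192.168.112.0/24 (131 hosts, 254 usable); 192.168.113.0/25 (122 hosts, 126 usable); 192.168.113.128/25 (66 hosts, 126 usable)


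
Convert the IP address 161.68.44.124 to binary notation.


161 = 10100001
68 = 01000100
44 = 00101100
124 = 01111100
Binary: 10100001.01000100.00101100.01111100


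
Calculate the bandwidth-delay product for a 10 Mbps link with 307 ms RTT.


BDP = bandwidth * RTT
= 10 Mbps * 307 ms
= 10 * 1e6 * 307 / 1000 bits
= 3070000 bits
= 383750 bytes
= 374.7559 KB
BDP = 3070000 bits (383750 bytes)


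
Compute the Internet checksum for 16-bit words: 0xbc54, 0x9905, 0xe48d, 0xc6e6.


Sum all words (with carry folding):
+ 0xbc54 = 0xbc54
+ 0x9905 = 0x555a
+ 0xe48d = 0x39e8
+ 0xc6e6 = 0x00cf
One's complement: ~0x00cf
Checksum = 0xff30


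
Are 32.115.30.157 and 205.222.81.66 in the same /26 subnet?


Mask: 255.255.255.192
32.115.30.157 AND mask = 32.115.30.128
205.222.81.66 AND mask = 205.222.81.64
No, different subnets (32.115.30.128 vs 205.222.81.64)


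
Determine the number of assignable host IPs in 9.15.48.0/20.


Host bits = 32 - 20 = 12
Total addresses = 2^12 = 4096
Usable = total - 2 (network and broadcast)
Usable hosts: 4094


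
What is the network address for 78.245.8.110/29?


IP:   01001110.11110101.00001000.01101110
Mask: 11111111.11111111.11111111.11111000
AND operation:
Net:  01001110.11110101.00001000.01101000
Network: 78.245.8.104/29


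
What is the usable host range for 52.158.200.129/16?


Network: 52.158.0.0
Broadcast: 52.158.255.255
First usable = network + 1
Last usable = broadcast - 1
Range: 52.158.0.1 to 52.158.255.254


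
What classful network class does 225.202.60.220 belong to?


First octet: 225
Binary: 11100001
1110xxxx -> Class D (224-239)
Class D (multicast), default mask N/A


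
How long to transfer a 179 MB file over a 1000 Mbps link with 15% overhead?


Effective throughput = 1000 * (1 - 15/100) = 850 Mbps
File size in Mb = 179 * 8 = 1432 Mb
Time = 1432 / 850
Time = 1.6847 seconds


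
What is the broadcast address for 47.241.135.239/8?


Network: 47.0.0.0/8
Host bits = 24
Set all host bits to 1:
Broadcast: 47.255.255.255


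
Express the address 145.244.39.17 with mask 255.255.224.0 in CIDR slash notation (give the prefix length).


Binary: 11111111.11111111.11100000.00000000
Count leading 1s
Prefix: /19


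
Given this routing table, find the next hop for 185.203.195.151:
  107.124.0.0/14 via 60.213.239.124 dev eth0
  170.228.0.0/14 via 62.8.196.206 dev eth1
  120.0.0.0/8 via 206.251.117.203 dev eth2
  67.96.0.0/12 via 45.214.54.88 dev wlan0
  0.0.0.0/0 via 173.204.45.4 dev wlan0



Longest prefix match for 185.203.195.151:
  /14 107.124.0.0: no
  /14 170.228.0.0: no
  /8 120.0.0.0: no
  /12 67.96.0.0: no
  /0 0.0.0.0: MATCH
Selected: next-hop 173.204.45.4 via wlan0 (matched /0)


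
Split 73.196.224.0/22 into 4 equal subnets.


New prefix = 22 + 2 = 24
Each subnet has 256 addresses
  73.196.224.0/24
  73.196.225.0/24
  73.196.226.0/24
  73.196.227.0/24
Subnets: 73.196.224.0/24, 73.196.225.0/24, 73.196.226.0/24, 73.196.227.0/24


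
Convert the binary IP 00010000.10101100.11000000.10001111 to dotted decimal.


00010000 = 16
10101100 = 172
11000000 = 192
10001111 = 143
IP: 16.172.192.143


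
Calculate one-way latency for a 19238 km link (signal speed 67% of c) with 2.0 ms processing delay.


Speed = 0.67 * 3e5 km/s = 201000 km/s
Propagation delay = 19238 / 201000 = 0.0957 s = 95.7114 ms
Processing delay = 2.0 ms
Total one-way latency = 97.7114 ms


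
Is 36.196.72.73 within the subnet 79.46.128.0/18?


Subnet network: 79.46.128.0
Test IP AND mask: 36.196.64.0
No, 36.196.72.73 is not in 79.46.128.0/18


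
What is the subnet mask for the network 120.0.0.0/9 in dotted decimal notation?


/9 means 9 network bits, 23 host bits
Binary: 11111111100000000000000000000000
Mask: 255.128.0.0


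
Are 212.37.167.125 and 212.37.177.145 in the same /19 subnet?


Mask: 255.255.224.0
212.37.167.125 AND mask = 212.37.160.0
212.37.177.145 AND mask = 212.37.160.0
Yes, same subnet (212.37.160.0)


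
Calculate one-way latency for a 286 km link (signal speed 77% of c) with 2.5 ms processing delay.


Speed = 0.77 * 3e5 km/s = 231000 km/s
Propagation delay = 286 / 231000 = 0.0012 s = 1.2381 ms
Processing delay = 2.5 ms
Total one-way latency = 3.7381 ms


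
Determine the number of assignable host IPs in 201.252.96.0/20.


Host bits = 32 - 20 = 12
Total addresses = 2^12 = 4096
Usable = total - 2 (network and broadcast)
Usable hosts: 4094


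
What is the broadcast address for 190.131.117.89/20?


Network: 190.131.112.0/20
Host bits = 12
Set all host bits to 1:
Broadcast: 190.131.127.255


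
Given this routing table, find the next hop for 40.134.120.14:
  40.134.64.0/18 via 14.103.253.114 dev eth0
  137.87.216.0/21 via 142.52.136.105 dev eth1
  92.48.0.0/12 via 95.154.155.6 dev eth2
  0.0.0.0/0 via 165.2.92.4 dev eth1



Longest prefix match for 40.134.120.14:
  /18 40.134.64.0: MATCH
  /21 137.87.216.0: no
  /12 92.48.0.0: no
  /0 0.0.0.0: MATCH
Selected: next-hop 14.103.253.114 via eth0 (matched /18)


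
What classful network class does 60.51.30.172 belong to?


First octet: 60
Binary: 00111100
0xxxxxxx -> Class A (1-126)
Class A, default mask 255.0.0.0 (/8)


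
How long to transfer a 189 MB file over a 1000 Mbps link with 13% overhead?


Effective throughput = 1000 * (1 - 13/100) = 870 Mbps
File size in Mb = 189 * 8 = 1512 Mb
Time = 1512 / 870
Time = 1.7379 seconds


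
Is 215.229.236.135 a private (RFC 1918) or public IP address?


RFC 1918 private ranges:
  10.0.0.0/8 (10.0.0.0 - 10.255.255.255)
  172.16.0.0/12 (172.16.0.0 - 172.31.255.255)
  192.168.0.0/16 (192.168.0.0 - 192.168.255.255)
Public (not in any RFC 1918 range)


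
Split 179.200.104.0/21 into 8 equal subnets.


New prefix = 21 + 3 = 24
Each subnet has 256 addresses
  179.200.104.0/24
  179.200.105.0/24
  179.200.106.0/24
  179.200.107.0/24
  179.200.108.0/24
  179.200.109.0/24
  179.200.110.0/24
  179.200.111.0/24
Subnets: 179.200.104.0/24, 179.200.105.0/24, 179.200.106.0/24, 179.200.107.0/24, 179.200.108.0/24, 179.200.109.0/24, 179.200.110.0/24, 179.200.111.0/24


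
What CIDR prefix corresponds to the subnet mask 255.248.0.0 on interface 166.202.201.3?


Binary: 11111111.11111000.00000000.00000000
Count leading 1s
Prefix: /13


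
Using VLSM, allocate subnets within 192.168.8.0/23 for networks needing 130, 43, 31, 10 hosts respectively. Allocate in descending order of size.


130 hosts -> /24 (254 usable): 192.168.8.0/24
43 hosts -> /26 (62 usable): 192.168.9.0/26
31 hosts -> /26 (62 usable): 192.168.9.64/26
10 hosts -> /28 (14 usable): 192.168.9.128/28
Allocation: 192.168.8.0/24 (130 hosts, 254 usable); 192.168.9.0/26 (43 hosts, 62 usable); 192.168.9.64/26 (31 hosts, 62 usable); 192.168.9.128/28 (10 hosts, 14 usable)


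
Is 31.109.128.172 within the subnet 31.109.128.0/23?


Subnet network: 31.109.128.0
Test IP AND mask: 31.109.128.0
Yes, 31.109.128.172 is in 31.109.128.0/23


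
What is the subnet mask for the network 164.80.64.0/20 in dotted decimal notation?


/20 means 20 network bits, 12 host bits
Binary: 11111111111111111111000000000000
Mask: 255.255.240.0


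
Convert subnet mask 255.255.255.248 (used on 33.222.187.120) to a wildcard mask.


Subnet mask: 255.255.255.248
Wildcard = 255.255.255.255 - subnet mask
255 - 255 = 0
255 - 255 = 0
255 - 255 = 0
255 - 248 = 7
Wildcard: 0.0.0.7


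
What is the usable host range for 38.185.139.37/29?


Network: 38.185.139.32
Broadcast: 38.185.139.39
First usable = network + 1
Last usable = broadcast - 1
Range: 38.185.139.33 to 38.185.139.38


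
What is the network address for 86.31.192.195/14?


IP:   01010110.00011111.11000000.11000011
Mask: 11111111.11111100.00000000.00000000
AND operation:
Net:  01010110.00011100.00000000.00000000
Network: 86.28.0.0/14


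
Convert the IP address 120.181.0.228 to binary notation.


120 = 01111000
181 = 10110101
0 = 00000000
228 = 11100100
Binary: 01111000.10110101.00000000.11100100


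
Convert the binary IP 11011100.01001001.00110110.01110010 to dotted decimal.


11011100 = 220
01001001 = 73
00110110 = 54
01110010 = 114
IP: 220.73.54.114


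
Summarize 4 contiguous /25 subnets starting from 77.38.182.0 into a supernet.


Original prefix: /25
Number of subnets: 4 = 2^2
New prefix = 25 - 2 = 23
Supernet: 77.38.182.0/23


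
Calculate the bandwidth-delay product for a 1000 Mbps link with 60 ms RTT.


BDP = bandwidth * RTT
= 1000 Mbps * 60 ms
= 1000 * 1e6 * 60 / 1000 bits
= 60000000 bits
= 7500000 bytes
= 7324.2188 KB
BDP = 60000000 bits (7500000 bytes)


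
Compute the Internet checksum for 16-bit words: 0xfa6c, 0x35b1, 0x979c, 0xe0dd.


Sum all words (with carry folding):
+ 0xfa6c = 0xfa6c
+ 0x35b1 = 0x301e
+ 0x979c = 0xc7ba
+ 0xe0dd = 0xa898
One's complement: ~0xa898
Checksum = 0x5767


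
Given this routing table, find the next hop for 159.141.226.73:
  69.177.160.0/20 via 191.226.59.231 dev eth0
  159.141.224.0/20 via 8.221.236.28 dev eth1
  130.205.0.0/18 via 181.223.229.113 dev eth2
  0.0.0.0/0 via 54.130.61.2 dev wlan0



Longest prefix match for 159.141.226.73:
  /20 69.177.160.0: no
  /20 159.141.224.0: MATCH
  /18 130.205.0.0: no
  /0 0.0.0.0: MATCH
Selected: next-hop 8.221.236.28 via eth1 (matched /20)


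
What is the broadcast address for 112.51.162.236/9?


Network: 112.0.0.0/9
Host bits = 23
Set all host bits to 1:
Broadcast: 112.127.255.255


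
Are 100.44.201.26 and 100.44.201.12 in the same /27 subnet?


Mask: 255.255.255.224
100.44.201.26 AND mask = 100.44.201.0
100.44.201.12 AND mask = 100.44.201.0
Yes, same subnet (100.44.201.0)


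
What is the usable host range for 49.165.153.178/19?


Network: 49.165.128.0
Broadcast: 49.165.159.255
First usable = network + 1
Last usable = broadcast - 1
Range: 49.165.128.1 to 49.165.159.254


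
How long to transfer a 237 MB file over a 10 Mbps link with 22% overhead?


Effective throughput = 10 * (1 - 22/100) = 7.8 Mbps
File size in Mb = 237 * 8 = 1896 Mb
Time = 1896 / 7.8
Time = 243.0769 seconds


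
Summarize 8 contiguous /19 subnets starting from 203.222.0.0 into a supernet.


Original prefix: /19
Number of subnets: 8 = 2^3
New prefix = 19 - 3 = 16
Supernet: 203.222.0.0/16


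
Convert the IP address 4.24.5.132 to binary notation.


4 = 00000100
24 = 00011000
5 = 00000101
132 = 10000100
Binary: 00000100.00011000.00000101.10000100


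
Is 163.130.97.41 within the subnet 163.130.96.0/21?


Subnet network: 163.130.96.0
Test IP AND mask: 163.130.96.0
Yes, 163.130.97.41 is in 163.130.96.0/21


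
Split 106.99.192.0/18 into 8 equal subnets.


New prefix = 18 + 3 = 21
Each subnet has 2048 addresses
  106.99.192.0/21
  106.99.200.0/21
  106.99.208.0/21
  106.99.216.0/21
  106.99.224.0/21
  106.99.232.0/21
  106.99.240.0/21
  106.99.248.0/21
Subnets: 106.99.192.0/21, 106.99.200.0/21, 106.99.208.0/21, 106.99.216.0/21, 106.99.224.0/21, 106.99.232.0/21, 106.99.240.0/21, 106.99.248.0/21


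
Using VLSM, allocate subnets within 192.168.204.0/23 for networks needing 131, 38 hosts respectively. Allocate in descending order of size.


131 hosts -> /24 (254 usable): 192.168.204.0/24
38 hosts -> /26 (62 usable): 192.168.205.0/26
Allocation: 192.168.204.0/24 (131 hosts, 254 usable); 192.168.205.0/26 (38 hosts, 62 usable)


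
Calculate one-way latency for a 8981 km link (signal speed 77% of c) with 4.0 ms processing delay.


Speed = 0.77 * 3e5 km/s = 231000 km/s
Propagation delay = 8981 / 231000 = 0.0389 s = 38.8788 ms
Processing delay = 4.0 ms
Total one-way latency = 42.8788 ms


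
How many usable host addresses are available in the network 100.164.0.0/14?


Host bits = 32 - 14 = 18
Total addresses = 2^18 = 262144
Usable = total - 2 (network and broadcast)
Usable hosts: 262142


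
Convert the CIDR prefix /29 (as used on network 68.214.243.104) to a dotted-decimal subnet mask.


/29 means 29 network bits, 3 host bits
Binary: 11111111111111111111111111111000
Mask: 255.255.255.248


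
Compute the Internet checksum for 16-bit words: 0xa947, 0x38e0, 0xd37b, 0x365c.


Sum all words (with carry folding):
+ 0xa947 = 0xa947
+ 0x38e0 = 0xe227
+ 0xd37b = 0xb5a3
+ 0x365c = 0xebff
One's complement: ~0xebff
Checksum = 0x1400


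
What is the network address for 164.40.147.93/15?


IP:   10100100.00101000.10010011.01011101
Mask: 11111111.11111110.00000000.00000000
AND operation:
Net:  10100100.00101000.00000000.00000000
Network: 164.40.0.0/15


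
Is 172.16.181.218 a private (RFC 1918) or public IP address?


RFC 1918 private ranges:
  10.0.0.0/8 (10.0.0.0 - 10.255.255.255)
  172.16.0.0/12 (172.16.0.0 - 172.31.255.255)
  192.168.0.0/16 (192.168.0.0 - 192.168.255.255)
Private (in 172.16.0.0/12)


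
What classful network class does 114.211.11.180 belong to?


First octet: 114
Binary: 01110010
0xxxxxxx -> Class A (1-126)
Class A, default mask 255.0.0.0 (/8)


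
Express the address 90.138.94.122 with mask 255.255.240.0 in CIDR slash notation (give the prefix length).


Binary: 11111111.11111111.11110000.00000000
Count leading 1s
Prefix: /20


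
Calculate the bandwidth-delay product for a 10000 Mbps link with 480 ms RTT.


BDP = bandwidth * RTT
= 10000 Mbps * 480 ms
= 10000 * 1e6 * 480 / 1000 bits
= 4800000000 bits
= 600000000 bytes
= 585937.5 KB
BDP = 4800000000 bits (600000000 bytes)


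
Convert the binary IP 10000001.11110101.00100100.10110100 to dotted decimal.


10000001 = 129
11110101 = 245
00100100 = 36
10110100 = 180
IP: 129.245.36.180


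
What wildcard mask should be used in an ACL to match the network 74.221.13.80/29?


Subnet mask: 255.255.255.248
Wildcard = 255.255.255.255 - subnet mask
255 - 255 = 0
255 - 255 = 0
255 - 255 = 0
255 - 248 = 7
Wildcard: 0.0.0.7


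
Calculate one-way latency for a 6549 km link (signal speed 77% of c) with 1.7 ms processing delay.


Speed = 0.77 * 3e5 km/s = 231000 km/s
Propagation delay = 6549 / 231000 = 0.0284 s = 28.3506 ms
Processing delay = 1.7 ms
Total one-way latency = 30.0506 ms


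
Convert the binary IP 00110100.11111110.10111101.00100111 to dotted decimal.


00110100 = 52
11111110 = 254
10111101 = 189
00100111 = 39
IP: 52.254.189.39


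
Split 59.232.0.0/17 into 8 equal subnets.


New prefix = 17 + 3 = 20
Each subnet has 4096 addresses
  59.232.0.0/20
  59.232.16.0/20
  59.232.32.0/20
  59.232.48.0/20
  59.232.64.0/20
  59.232.80.0/20
  59.232.96.0/20
  59.232.112.0/20
Subnets: 59.232.0.0/20, 59.232.16.0/20, 59.232.32.0/20, 59.232.48.0/20, 59.232.64.0/20, 59.232.80.0/20, 59.232.96.0/20, 59.232.112.0/20


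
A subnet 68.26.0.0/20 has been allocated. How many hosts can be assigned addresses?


Host bits = 32 - 20 = 12
Total addresses = 2^12 = 4096
Usable = total - 2 (network and broadcast)
Usable hosts: 4094


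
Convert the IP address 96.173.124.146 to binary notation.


96 = 01100000
173 = 10101101
124 = 01111100
146 = 10010010
Binary: 01100000.10101101.01111100.10010010


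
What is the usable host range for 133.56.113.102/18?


Network: 133.56.64.0
Broadcast: 133.56.127.255
First usable = network + 1
Last usable = broadcast - 1
Range: 133.56.64.1 to 133.56.127.254


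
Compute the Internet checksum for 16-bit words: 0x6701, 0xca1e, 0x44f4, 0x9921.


Sum all words (with carry folding):
+ 0x6701 = 0x6701
+ 0xca1e = 0x3120
+ 0x44f4 = 0x7614
+ 0x9921 = 0x0f36
One's complement: ~0x0f36
Checksum = 0xf0c9


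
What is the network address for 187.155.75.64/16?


IP:   10111011.10011011.01001011.01000000
Mask: 11111111.11111111.00000000.00000000
AND operation:
Net:  10111011.10011011.00000000.00000000
Network: 187.155.0.0/16


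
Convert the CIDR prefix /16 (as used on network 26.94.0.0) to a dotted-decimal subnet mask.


/16 means 16 network bits, 16 host bits
Binary: 11111111111111110000000000000000
Mask: 255.255.0.0


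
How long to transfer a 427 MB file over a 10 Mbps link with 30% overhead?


Effective throughput = 10 * (1 - 30/100) = 7 Mbps
File size in Mb = 427 * 8 = 3416 Mb
Time = 3416 / 7
Time = 488 seconds


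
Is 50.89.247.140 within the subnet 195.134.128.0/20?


Subnet network: 195.134.128.0
Test IP AND mask: 50.89.240.0
No, 50.89.247.140 is not in 195.134.128.0/20


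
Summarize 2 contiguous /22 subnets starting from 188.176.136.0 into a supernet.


Original prefix: /22
Number of subnets: 2 = 2^1
New prefix = 22 - 1 = 21
Supernet: 188.176.136.0/21


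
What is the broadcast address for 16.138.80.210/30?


Network: 16.138.80.208/30
Host bits = 2
Set all host bits to 1:
Broadcast: 16.138.80.211


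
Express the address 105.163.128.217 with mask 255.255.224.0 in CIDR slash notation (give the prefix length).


Binary: 11111111.11111111.11100000.00000000
Count leading 1s
Prefix: /19


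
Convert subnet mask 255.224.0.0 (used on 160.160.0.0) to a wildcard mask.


Subnet mask: 255.224.0.0
Wildcard = 255.255.255.255 - subnet mask
255 - 255 = 0
255 - 224 = 31
255 - 0 = 255
255 - 0 = 255
Wildcard: 0.31.255.255


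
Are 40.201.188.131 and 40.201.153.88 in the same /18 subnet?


Mask: 255.255.192.0
40.201.188.131 AND mask = 40.201.128.0
40.201.153.88 AND mask = 40.201.128.0
Yes, same subnet (40.201.128.0)


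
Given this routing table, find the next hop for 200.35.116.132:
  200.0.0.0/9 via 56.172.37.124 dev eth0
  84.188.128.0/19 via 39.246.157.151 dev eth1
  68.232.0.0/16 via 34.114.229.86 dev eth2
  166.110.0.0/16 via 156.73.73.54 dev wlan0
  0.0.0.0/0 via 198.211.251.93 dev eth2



Longest prefix match for 200.35.116.132:
  /9 200.0.0.0: MATCH
  /19 84.188.128.0: no
  /16 68.232.0.0: no
  /16 166.110.0.0: no
  /0 0.0.0.0: MATCH
Selected: next-hop 56.172.37.124 via eth0 (matched /9)


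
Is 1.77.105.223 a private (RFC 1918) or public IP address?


RFC 1918 private ranges:
  10.0.0.0/8 (10.0.0.0 - 10.255.255.255)
  172.16.0.0/12 (172.16.0.0 - 172.31.255.255)
  192.168.0.0/16 (192.168.0.0 - 192.168.255.255)
Public (not in any RFC 1918 range)


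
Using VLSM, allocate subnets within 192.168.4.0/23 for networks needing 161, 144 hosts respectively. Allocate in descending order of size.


161 hosts -> /24 (254 usable): 192.168.4.0/24
144 hosts -> /24 (254 usable): 192.168.5.0/24
Allocation: 192.168.4.0/24 (161 hosts, 254 usable); 192.168.5.0/24 (144 hosts, 254 usable)


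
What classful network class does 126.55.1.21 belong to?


First octet: 126
Binary: 01111110
0xxxxxxx -> Class A (1-126)
Class A, default mask 255.0.0.0 (/8)


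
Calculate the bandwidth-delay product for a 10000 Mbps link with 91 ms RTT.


BDP = bandwidth * RTT
= 10000 Mbps * 91 ms
= 10000 * 1e6 * 91 / 1000 bits
= 910000000 bits
= 113750000 bytes
= 111083.9844 KB
BDP = 910000000 bits (113750000 bytes)


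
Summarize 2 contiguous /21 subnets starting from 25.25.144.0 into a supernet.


Original prefix: /21
Number of subnets: 2 = 2^1
New prefix = 21 - 1 = 20
Supernet: 25.25.144.0/20


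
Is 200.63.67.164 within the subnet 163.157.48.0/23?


Subnet network: 163.157.48.0
Test IP AND mask: 200.63.66.0
No, 200.63.67.164 is not in 163.157.48.0/23


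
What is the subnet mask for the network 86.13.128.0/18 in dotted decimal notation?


/18 means 18 network bits, 14 host bits
Binary: 11111111111111111100000000000000
Mask: 255.255.192.0


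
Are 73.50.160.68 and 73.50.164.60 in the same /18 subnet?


Mask: 255.255.192.0
73.50.160.68 AND mask = 73.50.128.0
73.50.164.60 AND mask = 73.50.128.0
Yes, same subnet (73.50.128.0)


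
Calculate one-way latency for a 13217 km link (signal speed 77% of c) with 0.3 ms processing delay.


Speed = 0.77 * 3e5 km/s = 231000 km/s
Propagation delay = 13217 / 231000 = 0.0572 s = 57.2165 ms
Processing delay = 0.3 ms
Total one-way latency = 57.5165 ms


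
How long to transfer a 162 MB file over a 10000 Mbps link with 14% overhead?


Effective throughput = 10000 * (1 - 14/100) = 8600 Mbps
File size in Mb = 162 * 8 = 1296 Mb
Time = 1296 / 8600
Time = 0.1507 seconds


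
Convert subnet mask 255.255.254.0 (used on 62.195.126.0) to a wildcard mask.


Subnet mask: 255.255.254.0
Wildcard = 255.255.255.255 - subnet mask
255 - 255 = 0
255 - 255 = 0
255 - 254 = 1
255 - 0 = 255
Wildcard: 0.0.1.255


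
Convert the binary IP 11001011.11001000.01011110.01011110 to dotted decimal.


11001011 = 203
11001000 = 200
01011110 = 94
01011110 = 94
IP: 203.200.94.94


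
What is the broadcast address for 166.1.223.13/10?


Network: 166.0.0.0/10
Host bits = 22
Set all host bits to 1:
Broadcast: 166.63.255.255


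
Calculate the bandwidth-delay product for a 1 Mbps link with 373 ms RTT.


BDP = bandwidth * RTT
= 1 Mbps * 373 ms
= 1 * 1e6 * 373 / 1000 bits
= 373000 bits
= 46625 bytes
= 45.5322 KB
BDP = 373000 bits (46625 bytes)


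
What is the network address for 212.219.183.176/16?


IP:   11010100.11011011.10110111.10110000
Mask: 11111111.11111111.00000000.00000000
AND operation:
Net:  11010100.11011011.00000000.00000000
Network: 212.219.0.0/16


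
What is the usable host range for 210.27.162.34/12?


Network: 210.16.0.0
Broadcast: 210.31.255.255
First usable = network + 1
Last usable = broadcast - 1
Range: 210.16.0.1 to 210.31.255.254


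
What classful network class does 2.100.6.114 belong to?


First octet: 2
Binary: 00000010
0xxxxxxx -> Class A (1-126)
Class A, default mask 255.0.0.0 (/8)


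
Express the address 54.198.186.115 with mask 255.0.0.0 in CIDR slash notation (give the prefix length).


Binary: 11111111.00000000.00000000.00000000
Count leading 1s
Prefix: /8


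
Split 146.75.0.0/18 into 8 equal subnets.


New prefix = 18 + 3 = 21
Each subnet has 2048 addresses
  146.75.0.0/21
  146.75.8.0/21
  146.75.16.0/21
  146.75.24.0/21
  146.75.32.0/21
  146.75.40.0/21
  146.75.48.0/21
  146.75.56.0/21
Subnets: 146.75.0.0/21, 146.75.8.0/21, 146.75.16.0/21, 146.75.24.0/21, 146.75.32.0/21, 146.75.40.0/21, 146.75.48.0/21, 146.75.56.0/21


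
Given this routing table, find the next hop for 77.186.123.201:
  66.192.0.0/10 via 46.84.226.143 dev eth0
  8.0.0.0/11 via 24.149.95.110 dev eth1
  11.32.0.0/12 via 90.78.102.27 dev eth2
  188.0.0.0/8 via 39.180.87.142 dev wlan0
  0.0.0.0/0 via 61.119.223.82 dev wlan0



Longest prefix match for 77.186.123.201:
  /10 66.192.0.0: no
  /11 8.0.0.0: no
  /12 11.32.0.0: no
  /8 188.0.0.0: no
  /0 0.0.0.0: MATCH
Selected: next-hop 61.119.223.82 via wlan0 (matched /0)


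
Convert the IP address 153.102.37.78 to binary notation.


153 = 10011001
102 = 01100110
37 = 00100101
78 = 01001110
Binary: 10011001.01100110.00100101.01001110


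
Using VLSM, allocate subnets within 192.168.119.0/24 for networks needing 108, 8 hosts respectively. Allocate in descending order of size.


108 hosts -> /25 (126 usable): 192.168.119.0/25
8 hosts -> /28 (14 usable): 192.168.119.128/28
Allocation: 192.168.119.0/25 (108 hosts, 126 usable); 192.168.119.128/28 (8 hosts, 14 usable)


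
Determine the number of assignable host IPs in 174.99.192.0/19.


Host bits = 32 - 19 = 13
Total addresses = 2^13 = 8192
Usable = total - 2 (network and broadcast)
Usable hosts: 8190


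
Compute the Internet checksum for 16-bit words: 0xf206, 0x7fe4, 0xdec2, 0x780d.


Sum all words (with carry folding):
+ 0xf206 = 0xf206
+ 0x7fe4 = 0x71eb
+ 0xdec2 = 0x50ae
+ 0x780d = 0xc8bb
One's complement: ~0xc8bb
Checksum = 0x3744


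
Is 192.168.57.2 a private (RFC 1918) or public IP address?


RFC 1918 private ranges:
  10.0.0.0/8 (10.0.0.0 - 10.255.255.255)
  172.16.0.0/12 (172.16.0.0 - 172.31.255.255)
  192.168.0.0/16 (192.168.0.0 - 192.168.255.255)
Private (in 192.168.0.0/16)


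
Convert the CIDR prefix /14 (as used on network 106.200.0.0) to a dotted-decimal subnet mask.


/14 means 14 network bits, 18 host bits
Binary: 11111111111111000000000000000000
Mask: 255.252.0.0


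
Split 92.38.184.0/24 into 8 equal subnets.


New prefix = 24 + 3 = 27
Each subnet has 32 addresses
  92.38.184.0/27
  92.38.184.32/27
  92.38.184.64/27
  92.38.184.96/27
  92.38.184.128/27
  92.38.184.160/27
  92.38.184.192/27
  92.38.184.224/27
Subnets: 92.38.184.0/27, 92.38.184.32/27, 92.38.184.64/27, 92.38.184.96/27, 92.38.184.128/27, 92.38.184.160/27, 92.38.184.192/27, 92.38.184.224/27


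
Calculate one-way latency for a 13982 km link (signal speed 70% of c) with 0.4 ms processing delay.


Speed = 0.7 * 3e5 km/s = 210000 km/s
Propagation delay = 13982 / 210000 = 0.0666 s = 66.581 ms
Processing delay = 0.4 ms
Total one-way latency = 66.981 ms


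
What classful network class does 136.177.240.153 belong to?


First octet: 136
Binary: 10001000
10xxxxxx -> Class B (128-191)
Class B, default mask 255.255.0.0 (/16)


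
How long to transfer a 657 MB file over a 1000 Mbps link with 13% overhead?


Effective throughput = 1000 * (1 - 13/100) = 870 Mbps
File size in Mb = 657 * 8 = 5256 Mb
Time = 5256 / 870
Time = 6.0414 seconds


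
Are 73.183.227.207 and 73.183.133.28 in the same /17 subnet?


Mask: 255.255.128.0
73.183.227.207 AND mask = 73.183.128.0
73.183.133.28 AND mask = 73.183.128.0
Yes, same subnet (73.183.128.0)


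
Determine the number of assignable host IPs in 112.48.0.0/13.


Host bits = 32 - 13 = 19
Total addresses = 2^19 = 524288
Usable = total - 2 (network and broadcast)
Usable hosts: 524286


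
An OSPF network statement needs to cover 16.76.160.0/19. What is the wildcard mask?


Subnet mask: 255.255.224.0
Wildcard = 255.255.255.255 - subnet mask
255 - 255 = 0
255 - 255 = 0
255 - 224 = 31
255 - 0 = 255
Wildcard: 0.0.31.255


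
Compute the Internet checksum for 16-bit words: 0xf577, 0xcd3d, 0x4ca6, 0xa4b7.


Sum all words (with carry folding):
+ 0xf577 = 0xf577
+ 0xcd3d = 0xc2b5
+ 0x4ca6 = 0x0f5c
+ 0xa4b7 = 0xb413
One's complement: ~0xb413
Checksum = 0x4bec


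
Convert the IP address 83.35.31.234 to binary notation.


83 = 01010011
35 = 00100011
31 = 00011111
234 = 11101010
Binary: 01010011.00100011.00011111.11101010


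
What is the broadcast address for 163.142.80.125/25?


Network: 163.142.80.0/25
Host bits = 7
Set all host bits to 1:
Broadcast: 163.142.80.127


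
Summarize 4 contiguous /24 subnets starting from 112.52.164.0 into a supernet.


Original prefix: /24
Number of subnets: 4 = 2^2
New prefix = 24 - 2 = 22
Supernet: 112.52.164.0/22


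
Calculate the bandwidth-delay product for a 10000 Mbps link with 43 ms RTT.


BDP = bandwidth * RTT
= 10000 Mbps * 43 ms
= 10000 * 1e6 * 43 / 1000 bits
= 430000000 bits
= 53750000 bytes
= 52490.2344 KB
BDP = 430000000 bits (53750000 bytes)


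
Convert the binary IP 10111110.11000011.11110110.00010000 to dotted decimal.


10111110 = 190
11000011 = 195
11110110 = 246
00010000 = 16
IP: 190.195.246.16


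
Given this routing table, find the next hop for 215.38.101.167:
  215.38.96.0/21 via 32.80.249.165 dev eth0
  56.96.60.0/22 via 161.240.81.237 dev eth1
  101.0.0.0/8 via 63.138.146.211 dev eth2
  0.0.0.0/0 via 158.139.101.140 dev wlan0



Longest prefix match for 215.38.101.167:
  /21 215.38.96.0: MATCH
  /22 56.96.60.0: no
  /8 101.0.0.0: no
  /0 0.0.0.0: MATCH
Selected: next-hop 32.80.249.165 via eth0 (matched /21)


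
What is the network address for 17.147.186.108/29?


IP:   00010001.10010011.10111010.01101100
Mask: 11111111.11111111.11111111.11111000
AND operation:
Net:  00010001.10010011.10111010.01101000
Network: 17.147.186.104/29


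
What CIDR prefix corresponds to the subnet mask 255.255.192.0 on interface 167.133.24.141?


Binary: 11111111.11111111.11000000.00000000
Count leading 1s
Prefix: /18


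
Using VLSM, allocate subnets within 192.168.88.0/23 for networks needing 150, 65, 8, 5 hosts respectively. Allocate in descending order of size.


150 hosts -> /24 (254 usable): 192.168.88.0/24
65 hosts -> /25 (126 usable): 192.168.89.0/25
8 hosts -> /28 (14 usable): 192.168.89.128/28
5 hosts -> /29 (6 usable): 192.168.89.144/29
Allocation: 192.168.88.0/24 (150 hosts, 254 usable); 192.168.89.0/25 (65 hosts, 126 usable); 192.168.89.128/28 (8 hosts, 14 usable); 192.168.89.144/29 (5 hosts, 6 usable)


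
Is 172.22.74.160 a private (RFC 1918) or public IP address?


RFC 1918 private ranges:
  10.0.0.0/8 (10.0.0.0 - 10.255.255.255)
  172.16.0.0/12 (172.16.0.0 - 172.31.255.255)
  192.168.0.0/16 (192.168.0.0 - 192.168.255.255)
Private (in 172.16.0.0/12)


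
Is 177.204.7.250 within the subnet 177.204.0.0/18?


Subnet network: 177.204.0.0
Test IP AND mask: 177.204.0.0
Yes, 177.204.7.250 is in 177.204.0.0/18


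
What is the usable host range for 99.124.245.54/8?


Network: 99.0.0.0
Broadcast: 99.255.255.255
First usable = network + 1
Last usable = broadcast - 1
Range: 99.0.0.1 to 99.255.255.254


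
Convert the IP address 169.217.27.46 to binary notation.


169 = 10101001
217 = 11011001
27 = 00011011
46 = 00101110
Binary: 10101001.11011001.00011011.00101110


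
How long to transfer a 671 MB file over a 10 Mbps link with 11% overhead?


Effective throughput = 10 * (1 - 11/100) = 8.9 Mbps
File size in Mb = 671 * 8 = 5368 Mb
Time = 5368 / 8.9
Time = 603.1461 seconds


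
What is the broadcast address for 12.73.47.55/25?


Network: 12.73.47.0/25
Host bits = 7
Set all host bits to 1:
Broadcast: 12.73.47.127
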